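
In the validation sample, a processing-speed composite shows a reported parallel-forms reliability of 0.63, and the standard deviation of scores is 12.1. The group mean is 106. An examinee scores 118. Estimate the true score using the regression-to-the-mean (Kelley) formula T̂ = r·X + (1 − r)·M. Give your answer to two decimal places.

113.56

T̂ = 0.6300(118) + 0.3700(106) ≈ 113.5600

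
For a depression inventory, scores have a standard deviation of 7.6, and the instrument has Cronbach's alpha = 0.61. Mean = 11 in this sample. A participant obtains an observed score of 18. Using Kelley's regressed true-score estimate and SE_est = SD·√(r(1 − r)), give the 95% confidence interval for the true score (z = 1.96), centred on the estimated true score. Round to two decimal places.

T̂ = 0.61000(18) + 0.39000(11) ≈ 15.27000
SE_est = SD · √(r(1 − r)) = 7.60000 · √0.23790 ≈ 7.60000 · 0.48775 ≈ 3.70690
CI = 15.27000 ± 1.96 · 3.70690 → [8.00448, 22.53552]

[8.00, 22.54]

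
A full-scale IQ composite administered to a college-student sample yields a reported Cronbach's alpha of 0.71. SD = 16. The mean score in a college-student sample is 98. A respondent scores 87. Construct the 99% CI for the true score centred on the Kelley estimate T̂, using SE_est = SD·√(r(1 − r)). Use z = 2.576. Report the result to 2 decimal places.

[71.49, 108.89]

T̂ = 0.710(87) + 0.290(98) ≈ 90.190
SE_est = SD × √(r(1 − r)) = 16.000 × √0.206 ≈ 16.000 × 0.454 ≈ 7.260
99% CI: 90.190 ± 18.702 ≈ (71.488, 108.892)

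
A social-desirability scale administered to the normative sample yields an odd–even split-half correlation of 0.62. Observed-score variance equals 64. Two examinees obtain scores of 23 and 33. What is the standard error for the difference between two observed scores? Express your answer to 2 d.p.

5.48

SD = √64 ≈ 8.000
Full-length reliability (Spearman-Brown) = 2(0.62)/(1+0.62) ≈ 0.765
SEM = 8.000×√(1 − 0.765) ≈ 3.875
Standard error of the difference = 3.875·√2 ≈ 5.479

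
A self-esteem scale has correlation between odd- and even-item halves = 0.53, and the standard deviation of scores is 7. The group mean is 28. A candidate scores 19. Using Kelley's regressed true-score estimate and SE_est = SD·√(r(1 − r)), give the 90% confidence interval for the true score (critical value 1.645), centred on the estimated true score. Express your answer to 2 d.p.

Full-length reliability (Spearman-Brown) = 2(0.53)/(1+0.53) ≃ 0.69281
T̂ = r·X + (1 − r)·M = 0.69281*19 + 0.30719*28 ≃ 13.16340 + 8.60131 ≃ 21.76471
SE_est = 7.00000·√[r(1 − r)] ≃ 3.22930
CI = 21.76471 ± 1.645 * 3.22930 → [16.45251, 27.07691]

[16.45, 27.08]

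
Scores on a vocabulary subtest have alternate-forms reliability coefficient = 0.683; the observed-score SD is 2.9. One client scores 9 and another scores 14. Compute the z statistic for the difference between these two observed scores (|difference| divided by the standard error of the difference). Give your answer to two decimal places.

SEM = 2.9000*√(1 − 0.6830) ≈ 1.6328
SE_diff = SEM * √2 ≈ 1.6328 * 1.4142 ≈ 2.3091
z = |9 − 14| / 2.3091 = 5 / 2.3091 ≈ 2.1653

2.17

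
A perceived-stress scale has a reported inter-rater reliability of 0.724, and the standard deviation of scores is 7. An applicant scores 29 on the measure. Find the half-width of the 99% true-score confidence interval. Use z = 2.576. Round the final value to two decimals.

9.47

SEM = 7.0000·√(1 − 0.7240) ≈ 3.6775
Margin = 2.576 · 3.6775 ≈ 9.4732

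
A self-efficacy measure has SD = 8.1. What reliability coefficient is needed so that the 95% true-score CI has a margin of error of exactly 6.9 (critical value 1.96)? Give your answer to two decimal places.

SEM needed = half-width / z = 6.9/1.96 ≃ 3.5204
r = 1 − (SEM / SD)² = 1 − (3.5204 / 8.1)² ≃ 1 − 0.1889 ≃ 0.8111

0.81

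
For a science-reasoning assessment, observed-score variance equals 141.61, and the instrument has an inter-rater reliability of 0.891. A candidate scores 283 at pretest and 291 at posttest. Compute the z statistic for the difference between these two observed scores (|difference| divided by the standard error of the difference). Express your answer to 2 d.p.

1.44

SD = √141.61 ≈ 11.900
The standard error of measurement is 11.900*√(1 − 0.891) ≈ 11.900*0.330 ≈ 3.929.
Standard error of the difference = 3.929·√2 ≈ 5.556
z = |283 − 291| / 5.556 = 8 / 5.556 ≈ 1.440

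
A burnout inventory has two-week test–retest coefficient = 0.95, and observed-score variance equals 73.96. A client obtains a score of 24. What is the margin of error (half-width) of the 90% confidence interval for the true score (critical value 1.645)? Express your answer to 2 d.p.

SD = √73.96 ≈ 8.600
SEM = 8.600 * √(1 − 0.950) = 8.600 * √0.050 ≈ 8.600 * 0.224 ≈ 1.923
1.645 * SEM ≈ 3.163

3.16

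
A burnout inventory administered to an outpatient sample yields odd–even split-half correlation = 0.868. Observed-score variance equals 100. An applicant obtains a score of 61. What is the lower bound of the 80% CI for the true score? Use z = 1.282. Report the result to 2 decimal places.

σ = 100^(1/2) = 10.000
Full-length reliability (Spearman-Brown) = 2(0.868)/(1+0.868) ≃ 0.929
SEM = 10.000*√(1 − 0.929) ≃ 2.658
Margin = 1.282 * 2.658 ≃ 3.408
Lower limit = 61 − 3.408 ≃ 57.592

57.59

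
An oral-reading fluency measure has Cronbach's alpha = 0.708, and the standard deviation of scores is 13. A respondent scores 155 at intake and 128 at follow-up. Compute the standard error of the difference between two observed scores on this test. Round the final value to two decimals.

9.93

SEM = 13.0000 * √(1 − 0.7080) = 13.0000 * √0.2920 ≃ 13.0000 * 0.5404 ≃ 7.0248
SE_diff = SEM * √2 ≃ 7.0248 * 1.4142 ≃ 9.9346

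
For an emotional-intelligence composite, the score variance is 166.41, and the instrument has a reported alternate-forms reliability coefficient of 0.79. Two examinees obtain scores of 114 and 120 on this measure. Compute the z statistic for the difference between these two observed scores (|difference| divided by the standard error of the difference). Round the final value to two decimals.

SD = √166.41 ≈ 12.9000
The standard error of measurement is 12.9000·√(1 − 0.7900) ≈ 12.9000·0.4583 ≈ 5.9115.
Standard error of the difference = 5.9115·√2 ≈ 8.3602
z = 6 / 8.3602 ≈ 0.7177

0.72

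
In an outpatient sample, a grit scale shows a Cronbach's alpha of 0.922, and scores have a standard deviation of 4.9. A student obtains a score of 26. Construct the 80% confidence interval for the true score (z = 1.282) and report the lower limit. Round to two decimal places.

24.25

The standard error of measurement is 4.900×√(1 − 0.922) ≈ 4.900×0.279 ≈ 1.368.
Half-width = 1.282×1.368 ≈ 1.754
Lower bound: 26 − 1.754 = 24.246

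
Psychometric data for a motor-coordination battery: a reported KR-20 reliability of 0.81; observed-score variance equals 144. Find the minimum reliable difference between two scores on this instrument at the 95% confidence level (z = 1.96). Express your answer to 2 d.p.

14.50

SD = √144 = 12.000
SEM = 12.000·√(1 − 0.810) ≈ 5.231
SE_diff = SEM · √2 ≈ 5.231 · 1.414 ≈ 7.397
Minimum reliable difference = 1.96 · SE_diff ≈ 1.96 · 7.397 ≈ 14.499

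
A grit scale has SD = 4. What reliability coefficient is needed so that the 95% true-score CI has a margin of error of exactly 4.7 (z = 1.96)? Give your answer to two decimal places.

Required SEM = 4.7 / 1.96 ≃ 2.398
Required reliability = 1 − (SEM/SD)² = 1 − 0.359 ≃ 0.641

0.64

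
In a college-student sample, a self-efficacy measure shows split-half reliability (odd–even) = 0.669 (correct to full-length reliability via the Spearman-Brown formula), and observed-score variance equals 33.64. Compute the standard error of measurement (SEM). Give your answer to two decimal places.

2.58

σ = 33.64^(1/2) = 5.800
r_full = 2·0.669 / (1 + 0.669) ≈ 0.802
SEM = 5.800*√(1 − 0.802) ≈ 2.583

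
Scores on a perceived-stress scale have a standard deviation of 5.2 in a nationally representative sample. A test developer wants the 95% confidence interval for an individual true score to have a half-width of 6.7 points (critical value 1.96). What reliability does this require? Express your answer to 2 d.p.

0.57

SEM needed = half-width / z = 6.7/1.96 ≃ 3.41837
Required reliability = 1 − (SEM/SD)² = 1 − 0.43215 ≃ 0.56785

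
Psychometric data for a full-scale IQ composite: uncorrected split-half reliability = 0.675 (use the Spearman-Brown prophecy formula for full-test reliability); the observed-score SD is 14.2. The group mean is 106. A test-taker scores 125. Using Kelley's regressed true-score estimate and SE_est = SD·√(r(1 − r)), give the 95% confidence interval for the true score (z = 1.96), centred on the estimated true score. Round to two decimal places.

Full-length reliability (Spearman-Brown) = 2(0.675)/(1+0.675) ≈ 0.806
T̂ = 0.806(125) + 0.194(106) ≈ 121.313
SE_est = 14.200·√[r(1 − r)] ≈ 5.615
CI = 121.313 ± 1.96 * 5.615 → [110.307, 132.320]

[110.31, 132.32]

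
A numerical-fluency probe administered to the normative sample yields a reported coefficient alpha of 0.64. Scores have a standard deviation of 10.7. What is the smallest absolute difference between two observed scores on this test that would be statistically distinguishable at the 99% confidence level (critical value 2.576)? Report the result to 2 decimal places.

23.39

SEM = 10.7000·√(1 − 0.6400) ≃ 6.4200
SE_diff = √2 · SEM ≃ 9.0793
Smallest detectable difference = 2.576·9.0793 ≃ 23.3882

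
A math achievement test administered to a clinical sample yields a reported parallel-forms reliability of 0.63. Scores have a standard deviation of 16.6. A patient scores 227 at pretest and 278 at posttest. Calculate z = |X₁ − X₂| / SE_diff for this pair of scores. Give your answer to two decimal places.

SEM = 16.600×√(1 − 0.630) ≈ 10.097
SE_diff = √2 × SEM ≈ 14.280
z = |227 − 278| / 14.280 = 51 / 14.280 ≈ 3.571

3.57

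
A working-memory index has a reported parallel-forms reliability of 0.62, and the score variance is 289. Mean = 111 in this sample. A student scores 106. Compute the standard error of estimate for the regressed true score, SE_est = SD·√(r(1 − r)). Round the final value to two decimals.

SD = √289 = 17.0000
SE_est = 17.0000·√[r(1 − r)] ≈ 8.2516

8.25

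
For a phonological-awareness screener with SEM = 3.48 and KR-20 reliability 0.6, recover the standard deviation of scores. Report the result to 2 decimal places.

5.50

σ = SEM·(1 − r)^(−1/2) ≈ 3.48*1.5811 ≈ 5.5024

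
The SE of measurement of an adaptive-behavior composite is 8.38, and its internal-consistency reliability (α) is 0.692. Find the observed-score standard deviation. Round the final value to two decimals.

SD = 8.38 / √(1 − 0.692) ≈ 15.100

15.10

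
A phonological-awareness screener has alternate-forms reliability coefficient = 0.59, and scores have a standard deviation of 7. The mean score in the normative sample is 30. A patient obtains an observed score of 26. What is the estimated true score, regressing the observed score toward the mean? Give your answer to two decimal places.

Estimated true score = 0.5900·26 + (1 − 0.5900)·30 ≈ 27.6400

27.64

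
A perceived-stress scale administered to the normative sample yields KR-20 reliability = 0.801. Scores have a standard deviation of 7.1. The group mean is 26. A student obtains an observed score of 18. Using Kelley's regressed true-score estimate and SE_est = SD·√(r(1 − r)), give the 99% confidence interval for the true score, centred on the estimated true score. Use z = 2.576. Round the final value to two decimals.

[12.29, 26.89]

Estimated true score = 0.8010*18 + (1 − 0.8010)*26 ≈ 19.5920
SE_est = SD * √(r(1 − r)) = 7.1000 * √0.1594 ≈ 7.1000 * 0.3992 ≈ 2.8347
CI = 19.5920 ± 2.576 * 2.8347 → [12.2899, 26.8941]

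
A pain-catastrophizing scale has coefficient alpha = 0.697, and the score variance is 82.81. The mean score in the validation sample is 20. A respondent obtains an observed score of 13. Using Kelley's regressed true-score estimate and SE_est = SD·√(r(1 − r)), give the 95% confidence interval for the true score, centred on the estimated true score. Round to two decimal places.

SD = √82.81 ≈ 9.10000
Estimated true score = 0.69700*13 + (1 − 0.69700)*20 ≈ 15.12100
SE_est = 9.10000*√(0.69700*0.30300) ≈ 4.18195
95% CI: 15.12100 ± 8.19663 ≈ (6.92437, 23.31763)

[6.92, 23.32]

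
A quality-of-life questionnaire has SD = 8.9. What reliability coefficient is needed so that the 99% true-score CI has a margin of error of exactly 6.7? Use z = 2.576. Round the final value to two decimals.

SEM needed = half-width / z = 6.7/2.576 ≈ 2.6009
r = 1 − (SEM / SD)² = 1 − (2.6009 / 8.9)² ≈ 1 − 0.0854 ≈ 0.9146

0.91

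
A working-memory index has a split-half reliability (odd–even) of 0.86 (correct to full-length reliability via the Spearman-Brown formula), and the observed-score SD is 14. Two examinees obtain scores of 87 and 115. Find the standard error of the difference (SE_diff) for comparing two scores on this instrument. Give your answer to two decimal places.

5.43

r_full = 2·0.86 / (1 + 0.86) ≈ 0.9247
The standard error of measurement is 14.0000·√(1 − 0.9247) ≈ 14.0000·0.2744 ≈ 3.8409.
SE_diff = √2 · SEM ≈ 5.4319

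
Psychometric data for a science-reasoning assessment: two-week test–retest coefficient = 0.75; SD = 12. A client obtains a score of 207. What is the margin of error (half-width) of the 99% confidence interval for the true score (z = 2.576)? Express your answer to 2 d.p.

15.46

The standard error of measurement is 12.00000*√(1 − 0.75000) ≈ 12.00000*0.50000 ≈ 6.00000.
Half-width = 2.576*6.00000 ≈ 15.45600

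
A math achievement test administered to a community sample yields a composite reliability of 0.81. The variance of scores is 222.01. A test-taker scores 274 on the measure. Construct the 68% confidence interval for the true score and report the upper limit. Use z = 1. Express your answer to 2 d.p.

SD = √222.01 = 14.9000
The standard error of measurement is 14.9000×√(1 − 0.8100) ≈ 14.9000×0.4359 ≈ 6.4948.
1 × SEM ≈ 6.4948
Upper bound: 274 + 6.4948 = 280.4948

280.49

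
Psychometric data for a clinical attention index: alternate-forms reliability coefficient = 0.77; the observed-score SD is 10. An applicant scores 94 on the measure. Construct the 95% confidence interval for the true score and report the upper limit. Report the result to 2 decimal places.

SEM = 10.0000·√(1 − 0.7700) ≈ 4.7958
Half-width = 1.96·4.7958 ≈ 9.3998
Upper limit = 94 + 9.3998 ≈ 103.3998

103.40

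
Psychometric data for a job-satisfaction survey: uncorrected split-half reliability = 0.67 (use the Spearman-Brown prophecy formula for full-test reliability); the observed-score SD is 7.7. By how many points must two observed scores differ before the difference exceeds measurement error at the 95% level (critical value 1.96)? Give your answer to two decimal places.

r_full = 2·0.67 / (1 + 0.67) ≈ 0.8024
SEM = 7.7000 · √(1 − 0.8024) = 7.7000 · √0.1976 ≈ 7.7000 · 0.4445 ≈ 3.4229
Standard error of the difference = 3.4229·√2 ≈ 4.8407
Minimum reliable difference = 1.96 · SE_diff ≈ 1.96 · 4.8407 ≈ 9.4877

9.49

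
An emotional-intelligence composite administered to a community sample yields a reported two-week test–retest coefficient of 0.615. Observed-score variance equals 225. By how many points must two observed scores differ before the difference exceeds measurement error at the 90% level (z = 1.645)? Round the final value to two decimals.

21.65

SD = √225 ≈ 15.000
SEM = 15.000 * √(1 − 0.615) = 15.000 * √0.385 ≈ 15.000 * 0.620 ≈ 9.307
SE_diff = SEM * √2 ≈ 9.307 * 1.414 ≈ 13.162
Minimum reliable difference = 1.645 * SE_diff ≈ 1.645 * 13.162 ≈ 21.652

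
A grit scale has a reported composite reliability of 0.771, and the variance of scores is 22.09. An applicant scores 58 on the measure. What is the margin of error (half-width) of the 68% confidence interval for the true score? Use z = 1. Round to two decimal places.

σ = 22.09^(1/2) = 4.700
SEM = 4.700 · √(1 − 0.771) = 4.700 · √0.229 ≈ 4.700 · 0.479 ≈ 2.249
Half-width = 1·2.249 ≈ 2.249

2.25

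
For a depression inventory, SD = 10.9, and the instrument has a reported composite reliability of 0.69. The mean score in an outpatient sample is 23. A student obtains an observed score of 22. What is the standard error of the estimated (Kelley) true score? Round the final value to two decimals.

5.04

SE_est = 10.900·√[r(1 − r)] ≈ 5.041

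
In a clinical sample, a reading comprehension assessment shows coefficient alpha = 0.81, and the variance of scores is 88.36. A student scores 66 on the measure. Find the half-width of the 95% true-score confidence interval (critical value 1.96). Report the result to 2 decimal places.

SD = √88.36 ≃ 9.4000
SEM = 9.4000 · √(1 − 0.8100) = 9.4000 · √0.1900 ≃ 9.4000 · 0.4359 ≃ 4.0974
Margin = 1.96 · 4.0974 ≃ 8.0308

8.03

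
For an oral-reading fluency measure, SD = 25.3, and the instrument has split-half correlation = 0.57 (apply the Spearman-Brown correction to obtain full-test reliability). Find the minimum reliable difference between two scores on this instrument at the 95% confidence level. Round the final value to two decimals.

Spearman-Brown: r = 2(0.57) / (1 + 0.57) = 1.1400 / 1.5700 ≈ 0.7261
SEM = 25.3000*√(1 − 0.7261) ≈ 13.2405
SE_diff = SEM * √2 ≈ 13.2405 * 1.4142 ≈ 18.7249
Smallest detectable difference = 1.96*18.7249 ≈ 36.7008

36.70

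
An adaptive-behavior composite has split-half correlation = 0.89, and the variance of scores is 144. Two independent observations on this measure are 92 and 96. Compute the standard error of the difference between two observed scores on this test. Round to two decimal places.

SD = √144 ≈ 12.0000
Spearman-Brown: r = 2(0.89) / (1 + 0.89) = 1.7800 / 1.8900 ≈ 0.9418
SEM = 12.0000 · √(1 − 0.9418) = 12.0000 · √0.0582 ≈ 12.0000 · 0.2412 ≈ 2.8950
SE_diff = SEM · √2 ≈ 2.8950 · 1.4142 ≈ 4.0941

4.09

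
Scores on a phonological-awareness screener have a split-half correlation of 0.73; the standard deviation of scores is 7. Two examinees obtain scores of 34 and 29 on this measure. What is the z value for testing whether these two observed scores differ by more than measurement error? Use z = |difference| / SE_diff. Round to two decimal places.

Full-length reliability (Spearman-Brown) = 2(0.73)/(1+0.73) ≈ 0.844
SEM = 7.000 × √(1 − 0.844) = 7.000 × √0.156 ≈ 7.000 × 0.395 ≈ 2.765
SE_diff = SEM × √2 ≈ 2.765 × 1.414 ≈ 3.911
z = |34 − 29| / 3.911 = 5 / 3.911 ≈ 1.278

1.28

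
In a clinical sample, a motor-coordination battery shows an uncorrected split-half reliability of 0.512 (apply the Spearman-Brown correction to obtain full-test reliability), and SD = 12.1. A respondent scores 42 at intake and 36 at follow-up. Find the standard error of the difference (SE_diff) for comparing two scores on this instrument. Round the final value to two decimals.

Full-length reliability (Spearman-Brown) = 2(0.512)/(1+0.512) ≈ 0.6772
SEM = 12.1000 · √(1 − 0.6772) = 12.1000 · √0.3228 ≈ 12.1000 · 0.5681 ≈ 6.8742
Standard error of the difference = 6.8742·√2 ≈ 9.7215

9.72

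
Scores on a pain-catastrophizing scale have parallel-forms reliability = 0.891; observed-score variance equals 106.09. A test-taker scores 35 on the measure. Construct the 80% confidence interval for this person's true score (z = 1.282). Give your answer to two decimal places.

[30.64, 39.36]

σ = 106.09^(1/2) = 10.300
SEM = 10.300×√(1 − 0.891) ≈ 3.401
Margin = 1.282 × 3.401 ≈ 4.360
80% CI: 35 ± 4.360 = [30.640, 39.360]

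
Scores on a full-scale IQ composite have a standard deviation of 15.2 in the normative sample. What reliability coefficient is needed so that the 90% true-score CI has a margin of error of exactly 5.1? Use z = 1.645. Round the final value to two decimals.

Required SEM = 5.1 / 1.645 ≈ 3.1003
r = 1 − (SEM / SD)² = 1 − (3.1003 / 15.2)² ≈ 1 − 0.0416 ≈ 0.9584

0.96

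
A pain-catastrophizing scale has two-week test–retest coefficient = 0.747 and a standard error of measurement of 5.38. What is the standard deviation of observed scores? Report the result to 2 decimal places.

SD = 5.38 / √(1 − 0.747) ≈ 10.6960

10.70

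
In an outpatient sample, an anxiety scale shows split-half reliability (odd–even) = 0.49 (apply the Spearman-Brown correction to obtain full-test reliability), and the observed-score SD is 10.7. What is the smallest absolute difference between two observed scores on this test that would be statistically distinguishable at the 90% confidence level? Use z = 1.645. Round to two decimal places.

r_full = 2·0.49 / (1 + 0.49) ≈ 0.6577
SEM = 10.7000×√(1 − 0.6577) ≈ 6.2600
Standard error of the difference = 6.2600·√2 ≈ 8.8530
Smallest detectable difference = 1.645×8.8530 ≈ 14.5632

14.56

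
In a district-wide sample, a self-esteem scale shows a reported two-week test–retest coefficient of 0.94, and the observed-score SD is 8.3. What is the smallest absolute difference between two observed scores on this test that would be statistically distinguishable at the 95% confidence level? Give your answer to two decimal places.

The standard error of measurement is 8.3000×√(1 − 0.9400) ≈ 8.3000×0.2449 ≈ 2.0331.
Standard error of the difference = 2.0331·√2 ≈ 2.8752
Minimum reliable difference = 1.96 × SE_diff ≈ 1.96 × 2.8752 ≈ 5.6354

5.64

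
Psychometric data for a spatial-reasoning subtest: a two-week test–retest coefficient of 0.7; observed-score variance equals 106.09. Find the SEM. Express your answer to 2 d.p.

5.64

SD = √106.09 = 10.3000
SEM = 10.3000 · √(1 − 0.7000) = 10.3000 · √0.3000 ≈ 10.3000 · 0.5477 ≈ 5.6415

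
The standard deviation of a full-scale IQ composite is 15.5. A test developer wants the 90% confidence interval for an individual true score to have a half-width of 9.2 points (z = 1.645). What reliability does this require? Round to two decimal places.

SEM needed = half-width / z = 9.2/1.645 ≈ 5.593
Required reliability = 1 − (SEM/SD)² = 1 − 0.130 ≈ 0.870

0.87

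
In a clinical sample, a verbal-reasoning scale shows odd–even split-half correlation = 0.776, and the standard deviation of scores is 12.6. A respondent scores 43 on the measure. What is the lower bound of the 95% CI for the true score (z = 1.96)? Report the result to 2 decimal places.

r_full = 2·0.776 / (1 + 0.776) ≈ 0.874
SEM = 12.600 · √(1 − 0.874) = 12.600 · √0.126 ≈ 12.600 · 0.355 ≈ 4.475
Margin = 1.96 · 4.475 ≈ 8.771
Lower limit = 43 − 8.771 ≈ 34.229

34.23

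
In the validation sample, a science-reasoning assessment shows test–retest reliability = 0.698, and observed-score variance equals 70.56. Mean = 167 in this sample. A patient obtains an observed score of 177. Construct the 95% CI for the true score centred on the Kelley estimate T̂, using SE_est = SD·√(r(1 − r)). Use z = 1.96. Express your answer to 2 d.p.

[166.42, 181.54]

σ = 70.56^(1/2) = 8.400
T̂ = 0.698(177) + 0.302(167) ≈ 173.980
SE_est = 8.400*√(0.698*0.302) ≈ 3.857
95% CI: 173.980 ± 7.559 ≈ (166.421, 181.539)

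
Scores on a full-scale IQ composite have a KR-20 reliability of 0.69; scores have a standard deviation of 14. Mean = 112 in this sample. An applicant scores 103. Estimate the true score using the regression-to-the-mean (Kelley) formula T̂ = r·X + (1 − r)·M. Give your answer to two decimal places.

T̂ = 0.690(103) + 0.310(112) ≈ 105.790

105.79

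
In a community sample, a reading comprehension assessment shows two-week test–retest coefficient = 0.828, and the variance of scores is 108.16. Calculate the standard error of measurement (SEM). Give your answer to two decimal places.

σ = 108.16^(1/2) = 10.4000
SEM = 10.4000 × √(1 − 0.8280) = 10.4000 × √0.1720 ≃ 10.4000 × 0.4147 ≃ 4.3132

4.31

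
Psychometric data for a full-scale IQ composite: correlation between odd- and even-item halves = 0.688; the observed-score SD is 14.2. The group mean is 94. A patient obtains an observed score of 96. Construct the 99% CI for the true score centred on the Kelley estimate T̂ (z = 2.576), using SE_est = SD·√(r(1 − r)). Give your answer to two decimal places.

[81.43, 109.83]

Spearman-Brown: r = 2(0.688) / (1 + 0.688) = 1.376 / 1.688 ≈ 0.815
Estimated true score = 0.815·96 + (1 − 0.815)·94 ≈ 95.630
SE_est = SD · √(r(1 − r)) = 14.200 · √0.151 ≈ 14.200 · 0.388 ≈ 5.512
CI = 95.630 ± 2.576 · 5.512 → [81.432, 109.829]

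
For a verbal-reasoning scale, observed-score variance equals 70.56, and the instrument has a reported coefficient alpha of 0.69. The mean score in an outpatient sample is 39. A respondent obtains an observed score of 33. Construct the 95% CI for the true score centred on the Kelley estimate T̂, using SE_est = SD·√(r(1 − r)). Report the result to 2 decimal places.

[27.25, 42.47]

SD = √70.56 = 8.400
T̂ = r·X + (1 − r)·M = 0.690*33 + 0.310*39 = 22.770 + 12.090 ≈ 34.860
SE_est = 8.400*√(0.690*0.310) ≈ 3.885
95% CI: 34.860 ± 7.614 ≈ (27.246, 42.474)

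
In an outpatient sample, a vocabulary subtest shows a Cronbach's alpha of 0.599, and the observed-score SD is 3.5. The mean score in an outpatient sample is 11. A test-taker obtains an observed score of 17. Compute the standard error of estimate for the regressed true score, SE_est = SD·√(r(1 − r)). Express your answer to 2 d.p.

1.72

SE_est = SD * √(r(1 − r)) = 3.500 * √0.240 ≃ 3.500 * 0.490 ≃ 1.715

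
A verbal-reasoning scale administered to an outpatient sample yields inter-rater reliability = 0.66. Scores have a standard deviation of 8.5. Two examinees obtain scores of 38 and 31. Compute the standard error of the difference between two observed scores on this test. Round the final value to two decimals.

7.01

SEM = 8.50000 · √(1 − 0.66000) = 8.50000 · √0.34000 ≈ 8.50000 · 0.58310 ≈ 4.95631
SE_diff = √2 · SEM ≈ 7.00928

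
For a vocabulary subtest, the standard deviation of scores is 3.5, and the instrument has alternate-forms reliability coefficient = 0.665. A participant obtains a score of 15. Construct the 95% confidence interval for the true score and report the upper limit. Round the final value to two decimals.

18.97

The standard error of measurement is 3.5000*√(1 − 0.6650) ≈ 3.5000*0.5788 ≈ 2.0258.
Half-width = 1.96*2.0258 ≈ 3.9705
Upper limit = 15 + 3.9705 ≈ 18.9705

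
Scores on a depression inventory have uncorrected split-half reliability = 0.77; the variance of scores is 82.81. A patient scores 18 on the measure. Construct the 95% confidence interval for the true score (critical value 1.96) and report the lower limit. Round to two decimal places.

11.57

σ = 82.81^(1/2) = 9.1000
Spearman-Brown: r = 2(0.77) / (1 + 0.77) = 1.5400 / 1.7700 ≈ 0.8701
SEM = 9.1000 * √(1 − 0.8701) = 9.1000 * √0.1299 ≈ 9.1000 * 0.3605 ≈ 3.2803
1.96 * SEM ≈ 6.4295
Lower bound: 18 − 6.4295 = 11.5705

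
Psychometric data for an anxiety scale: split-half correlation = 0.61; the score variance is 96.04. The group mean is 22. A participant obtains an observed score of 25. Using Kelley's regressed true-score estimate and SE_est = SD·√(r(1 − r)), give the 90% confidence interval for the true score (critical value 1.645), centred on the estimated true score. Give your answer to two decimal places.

SD = √96.04 = 9.80000
r_full = 2·0.61 / (1 + 0.61) ≈ 0.75776
T̂ = 0.75776(25) + 0.24224(22) ≈ 24.27329
SE_est = 9.80000·√[r(1 − r)] ≈ 4.19868
90% CI: 24.27329 ± 6.90682 ≈ (17.36647, 31.18011)

[17.37, 31.18]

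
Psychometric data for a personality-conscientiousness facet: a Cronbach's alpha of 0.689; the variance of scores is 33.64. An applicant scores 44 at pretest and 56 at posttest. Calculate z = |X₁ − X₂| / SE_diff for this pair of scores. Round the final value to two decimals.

2.62

SD = √33.64 = 5.8000
SEM = 5.8000 × √(1 − 0.6890) = 5.8000 × √0.3110 ≈ 5.8000 × 0.5577 ≈ 3.2345
SE_diff = SEM × √2 ≈ 3.2345 × 1.4142 ≈ 4.5743
z = 12 / 4.5743 ≈ 2.6234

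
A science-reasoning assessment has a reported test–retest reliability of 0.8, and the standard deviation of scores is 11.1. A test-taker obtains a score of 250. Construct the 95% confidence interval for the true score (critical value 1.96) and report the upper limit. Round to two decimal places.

SEM = 11.1000 × √(1 − 0.8000) = 11.1000 × √0.2000 ≈ 11.1000 × 0.4472 ≈ 4.9641
Margin = 1.96 × 4.9641 ≈ 9.7296
Upper limit = 250 + 9.7296 ≈ 259.7296

259.73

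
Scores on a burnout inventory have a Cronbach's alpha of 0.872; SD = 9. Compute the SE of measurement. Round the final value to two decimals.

3.22

SEM = 9.0000 * √(1 − 0.8720) = 9.0000 * √0.1280 ≈ 9.0000 * 0.3578 ≈ 3.2199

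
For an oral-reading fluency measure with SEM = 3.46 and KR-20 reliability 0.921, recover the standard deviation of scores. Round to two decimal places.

12.31

σ = SEM·(1 − r)^(−1/2) ≈ 3.46*3.558 ≈ 12.310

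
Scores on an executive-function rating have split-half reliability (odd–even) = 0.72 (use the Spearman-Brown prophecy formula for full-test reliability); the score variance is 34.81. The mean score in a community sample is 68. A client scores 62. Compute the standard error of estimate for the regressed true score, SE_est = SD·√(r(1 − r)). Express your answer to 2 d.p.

SD = √34.81 = 5.900
Spearman-Brown: r = 2(0.72) / (1 + 0.72) = 1.440 / 1.720 ≈ 0.837
SE_est = SD · √(r(1 − r)) = 5.900 · √0.136 ≈ 5.900 · 0.369 ≈ 2.178

2.18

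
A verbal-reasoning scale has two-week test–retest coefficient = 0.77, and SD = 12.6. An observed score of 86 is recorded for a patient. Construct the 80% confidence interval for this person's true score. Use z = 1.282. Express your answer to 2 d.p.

[78.25, 93.75]

The standard error of measurement is 12.600×√(1 − 0.770) ≈ 12.600×0.480 ≈ 6.043.
1.282 × SEM ≈ 7.747
CI = 86 ± 7.747 → [78.253, 93.747]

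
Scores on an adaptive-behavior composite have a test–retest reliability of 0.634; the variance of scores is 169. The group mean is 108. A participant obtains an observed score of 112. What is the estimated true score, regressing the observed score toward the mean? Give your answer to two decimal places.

110.54

T̂ = r·X + (1 − r)·M = 0.634*112 + 0.366*108 = 71.008 + 39.528 ≈ 110.536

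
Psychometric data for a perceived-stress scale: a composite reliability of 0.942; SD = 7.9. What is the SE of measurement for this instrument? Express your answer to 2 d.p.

1.90

The standard error of measurement is 7.90000·√(1 − 0.94200) ≈ 7.90000·0.24083 ≈ 1.90257.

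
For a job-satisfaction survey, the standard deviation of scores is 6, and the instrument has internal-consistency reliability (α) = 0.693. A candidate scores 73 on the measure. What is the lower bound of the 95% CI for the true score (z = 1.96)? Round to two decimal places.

SEM = 6.0000·√(1 − 0.6930) ≈ 3.3245
Margin = 1.96 · 3.3245 ≈ 6.5159
Lower bound: 73 − 6.5159 = 66.4841

66.48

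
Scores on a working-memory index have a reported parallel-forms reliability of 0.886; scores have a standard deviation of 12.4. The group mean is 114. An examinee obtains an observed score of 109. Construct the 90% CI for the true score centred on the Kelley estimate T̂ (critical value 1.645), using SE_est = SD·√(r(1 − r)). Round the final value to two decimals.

T̂ = r·X + (1 − r)·M = 0.88600·109 + 0.11400·114 = 96.57400 + 12.99600 ≃ 109.57000
SE_est = SD · √(r(1 − r)) = 12.40000 · √0.10100 ≃ 12.40000 · 0.31781 ≃ 3.94086
CI = 109.57000 ± 1.645 · 3.94086 → [103.08729, 116.05271]

[103.09, 116.05]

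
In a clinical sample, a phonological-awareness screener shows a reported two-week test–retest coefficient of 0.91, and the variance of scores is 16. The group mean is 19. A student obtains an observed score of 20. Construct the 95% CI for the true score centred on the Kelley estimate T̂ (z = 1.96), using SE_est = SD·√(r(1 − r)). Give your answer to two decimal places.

[17.67, 22.15]

SD = √16 ≃ 4.000
Estimated true score = 0.910*20 + (1 − 0.910)*19 ≃ 19.910
SE_est = SD * √(r(1 − r)) = 4.000 * √0.082 ≃ 4.000 * 0.286 ≃ 1.145
CI = 19.910 ± 1.96 * 1.145 → [17.666, 22.154]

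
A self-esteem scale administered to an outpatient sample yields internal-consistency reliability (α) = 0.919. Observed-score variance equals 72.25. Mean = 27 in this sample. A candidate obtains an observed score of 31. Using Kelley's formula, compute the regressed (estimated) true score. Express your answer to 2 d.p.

T̂ = r·X + (1 − r)·M = 0.919×31 + 0.081×27 = 28.489 + 2.187 ≈ 30.676

30.68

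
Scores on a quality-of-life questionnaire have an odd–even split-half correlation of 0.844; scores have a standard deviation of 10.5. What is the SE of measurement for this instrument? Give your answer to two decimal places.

r_full = 2·0.844 / (1 + 0.844) ≈ 0.91540
SEM = 10.50000 × √(1 − 0.91540) = 10.50000 × √0.08460 ≈ 10.50000 × 0.29086 ≈ 3.05401

3.05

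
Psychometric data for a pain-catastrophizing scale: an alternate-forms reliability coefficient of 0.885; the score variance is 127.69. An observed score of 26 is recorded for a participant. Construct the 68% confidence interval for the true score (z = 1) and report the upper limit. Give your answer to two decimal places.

σ = 127.69^(1/2) = 11.300
SEM = 11.300 × √(1 − 0.885) = 11.300 × √0.115 ≈ 11.300 × 0.339 ≈ 3.832
Half-width = 1×3.832 ≈ 3.832
Upper bound: 26 + 3.832 = 29.832

29.83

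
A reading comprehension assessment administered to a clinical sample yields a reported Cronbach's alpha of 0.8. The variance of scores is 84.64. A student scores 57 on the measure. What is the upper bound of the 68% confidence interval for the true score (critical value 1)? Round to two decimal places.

61.11

SD = √84.64 ≈ 9.200
SEM = 9.200 · √(1 − 0.800) = 9.200 · √0.200 ≈ 9.200 · 0.447 ≈ 4.114
Margin = 1 · 4.114 ≈ 4.114
Upper limit = 57 + 4.114 ≈ 61.114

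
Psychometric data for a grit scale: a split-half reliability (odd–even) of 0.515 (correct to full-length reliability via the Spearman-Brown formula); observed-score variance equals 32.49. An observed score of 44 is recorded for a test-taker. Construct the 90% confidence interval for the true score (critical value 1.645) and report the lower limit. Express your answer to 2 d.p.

SD = √32.49 ≈ 5.70000
Full-length reliability (Spearman-Brown) = 2(0.515)/(1+0.515) ≈ 0.67987
SEM = 5.70000×√(1 − 0.67987) ≈ 3.22507
Margin = 1.645 × 3.22507 ≈ 5.30524
Lower limit = 44 − 5.30524 ≈ 38.69476

38.69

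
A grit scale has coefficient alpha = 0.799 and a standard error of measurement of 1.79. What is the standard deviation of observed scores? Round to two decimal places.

3.99

SD = SEM / √(1 − r) = 1.79 / √0.2010 ≈ 1.79 / 0.4483 ≈ 3.9926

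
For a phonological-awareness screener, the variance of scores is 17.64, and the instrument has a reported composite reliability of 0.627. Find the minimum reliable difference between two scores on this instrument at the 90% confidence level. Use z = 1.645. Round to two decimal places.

SD = √17.64 ≃ 4.2000
SEM = 4.2000 * √(1 − 0.6270) = 4.2000 * √0.3730 ≃ 4.2000 * 0.6107 ≃ 2.5651
SE_diff = SEM * √2 ≃ 2.5651 * 1.4142 ≃ 3.6276
Smallest detectable difference = 1.645*3.6276 ≃ 5.9674

5.97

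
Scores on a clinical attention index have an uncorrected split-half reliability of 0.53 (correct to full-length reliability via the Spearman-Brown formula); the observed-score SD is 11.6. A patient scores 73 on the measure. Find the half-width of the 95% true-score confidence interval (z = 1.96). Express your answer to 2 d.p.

12.60

Full-length reliability (Spearman-Brown) = 2(0.53)/(1+0.53) ≈ 0.6928
SEM = 11.6000·√(1 − 0.6928) ≈ 6.4293
Margin = 1.96 · 6.4293 ≈ 12.6014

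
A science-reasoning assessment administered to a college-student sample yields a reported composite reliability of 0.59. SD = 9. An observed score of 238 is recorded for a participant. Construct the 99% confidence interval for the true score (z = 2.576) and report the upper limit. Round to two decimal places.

252.85

SEM = 9.000×√(1 − 0.590) ≈ 5.763
Margin = 2.576 × 5.763 ≈ 14.845
Upper bound: 238 + 14.845 = 252.845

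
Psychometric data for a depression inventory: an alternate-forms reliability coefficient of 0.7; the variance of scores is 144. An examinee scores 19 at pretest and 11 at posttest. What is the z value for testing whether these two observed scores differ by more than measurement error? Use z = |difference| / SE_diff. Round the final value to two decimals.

SD = √144 = 12.000
SEM = 12.000 · √(1 − 0.700) = 12.000 · √0.300 ≈ 12.000 · 0.548 ≈ 6.573
SE_diff = √2 · SEM ≈ 9.295
z = |19 − 11| / 9.295 = 8 / 9.295 ≈ 0.861

0.86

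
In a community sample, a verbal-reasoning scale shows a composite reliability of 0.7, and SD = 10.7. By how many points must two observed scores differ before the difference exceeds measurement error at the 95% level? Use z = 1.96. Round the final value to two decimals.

SEM = 10.7000 · √(1 − 0.7000) = 10.7000 · √0.3000 ≈ 10.7000 · 0.5477 ≈ 5.8606
SE_diff = √2 · SEM ≈ 8.2882
Smallest detectable difference = 1.96·8.2882 ≈ 16.2448

16.24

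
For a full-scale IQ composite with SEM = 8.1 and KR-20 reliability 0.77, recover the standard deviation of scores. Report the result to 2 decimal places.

16.89

SD = 8.1 / √(1 − 0.77) ≈ 16.890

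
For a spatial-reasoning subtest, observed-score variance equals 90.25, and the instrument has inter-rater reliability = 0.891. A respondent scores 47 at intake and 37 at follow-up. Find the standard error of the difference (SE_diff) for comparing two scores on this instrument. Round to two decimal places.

4.44

SD = √90.25 = 9.5000
SEM = 9.5000 × √(1 − 0.8910) = 9.5000 × √0.1090 ≈ 9.5000 × 0.3302 ≈ 3.1364
Standard error of the difference = 3.1364·√2 ≈ 4.4356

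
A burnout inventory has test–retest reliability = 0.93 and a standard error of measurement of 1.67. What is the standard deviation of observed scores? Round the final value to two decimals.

6.31

SD = SEM / √(1 − r) = 1.67 / √0.0700 ≈ 1.67 / 0.2646 ≈ 6.3120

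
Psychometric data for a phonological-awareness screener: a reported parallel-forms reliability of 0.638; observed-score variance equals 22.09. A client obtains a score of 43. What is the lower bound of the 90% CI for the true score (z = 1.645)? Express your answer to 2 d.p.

38.35

SD = √22.09 = 4.700
SEM = 4.700·√(1 − 0.638) ≈ 2.828
1.645 · SEM ≈ 4.652
Lower limit = 43 − 4.652 ≈ 38.348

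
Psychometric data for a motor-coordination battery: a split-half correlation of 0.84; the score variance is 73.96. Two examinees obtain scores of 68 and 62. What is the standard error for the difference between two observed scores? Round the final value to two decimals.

3.59

SD = √73.96 = 8.600
Spearman-Brown: r = 2(0.84) / (1 + 0.84) = 1.680 / 1.840 ≃ 0.913
SEM = 8.600 * √(1 − 0.913) = 8.600 * √0.087 ≃ 8.600 * 0.295 ≃ 2.536
Standard error of the difference = 2.536·√2 ≃ 3.586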